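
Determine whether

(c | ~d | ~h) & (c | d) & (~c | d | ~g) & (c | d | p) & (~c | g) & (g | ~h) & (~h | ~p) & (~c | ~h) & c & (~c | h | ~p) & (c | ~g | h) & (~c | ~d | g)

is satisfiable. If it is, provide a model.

g = True, h = False, p = False, c = True, d = True

Unit clause (c) forces c = True.
In (~c | g) only g is left, so g = True.
In (~c | ~h) only ~h is left, so h = False.
In (~c | h | ~p) only ~p is left, so p = False.
In (~c | d | ~g) only d is left, so d = True.
All clauses satisfied.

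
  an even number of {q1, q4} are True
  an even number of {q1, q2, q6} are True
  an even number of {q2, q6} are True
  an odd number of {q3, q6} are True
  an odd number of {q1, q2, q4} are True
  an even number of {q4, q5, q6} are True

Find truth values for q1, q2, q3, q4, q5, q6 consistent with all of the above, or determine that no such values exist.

q1: False, q2: True, q3: False, q4: False, q5: True, q6: True

{q1, q4}: 0 true → even ✓
{q1, q2, q6}: 2 true → even ✓
{q2, q6}: 2 true → even ✓
{q3, q6}: 1 true → odd ✓
{q1, q2, q4}: 1 true → odd ✓
{q4, q5, q6}: 2 true → even ✓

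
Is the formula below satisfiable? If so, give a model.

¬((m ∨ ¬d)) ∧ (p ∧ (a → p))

m = False; p = True; d = True; a = False

  ¬((m ∨ ¬d)) = True
    m ∨ ¬d = False
      ¬d = False
  p ∧ (a → p) = True
    a → p = True
Both conjuncts True, so the formula holds.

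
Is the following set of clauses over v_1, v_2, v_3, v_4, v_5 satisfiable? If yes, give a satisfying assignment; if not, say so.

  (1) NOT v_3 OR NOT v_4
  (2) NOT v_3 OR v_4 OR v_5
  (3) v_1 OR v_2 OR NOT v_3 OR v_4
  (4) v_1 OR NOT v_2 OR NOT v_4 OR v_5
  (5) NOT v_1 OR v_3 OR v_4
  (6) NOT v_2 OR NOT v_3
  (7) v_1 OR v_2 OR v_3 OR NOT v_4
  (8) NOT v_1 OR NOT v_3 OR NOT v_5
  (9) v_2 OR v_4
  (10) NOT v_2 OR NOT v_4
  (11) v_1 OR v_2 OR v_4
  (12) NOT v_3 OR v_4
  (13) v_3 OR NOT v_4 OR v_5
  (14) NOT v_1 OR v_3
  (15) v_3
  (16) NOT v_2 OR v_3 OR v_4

Case v_3 = True:
  (NOT v_3 OR NOT v_4) forces v_4 = False.
  Clause (NOT v_3 OR v_4) is falsified — contradiction.
Case v_3 = False:
  Clause (v_3) is falsified — contradiction.
Both cases fail, so the formula is unsatisfiable.

Unsatisfiable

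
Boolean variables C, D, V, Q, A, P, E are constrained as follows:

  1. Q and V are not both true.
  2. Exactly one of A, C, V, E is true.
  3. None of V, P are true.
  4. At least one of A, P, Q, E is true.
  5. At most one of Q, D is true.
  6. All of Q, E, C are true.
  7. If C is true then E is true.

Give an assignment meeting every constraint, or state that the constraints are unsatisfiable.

UNSATISFIABLE

Case E = True:
  (2) with E=T forces A = False.
  (2) with E=T forces C = False.
  Constraint (6) is violated (C=F) — contradiction.
Case E = False:
  Constraint (6) is violated (E=F) — contradiction.
Both cases fail — unsatisfiable.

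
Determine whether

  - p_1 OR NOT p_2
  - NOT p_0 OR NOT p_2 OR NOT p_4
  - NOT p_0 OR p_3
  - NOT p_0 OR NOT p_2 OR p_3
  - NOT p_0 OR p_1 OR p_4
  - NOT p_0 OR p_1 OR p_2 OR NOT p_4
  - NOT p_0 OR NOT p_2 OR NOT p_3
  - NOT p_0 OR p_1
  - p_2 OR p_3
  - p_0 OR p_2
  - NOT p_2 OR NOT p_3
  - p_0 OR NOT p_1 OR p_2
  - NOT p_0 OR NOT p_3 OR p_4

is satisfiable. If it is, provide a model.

Set p_0 = False.
  then (p_0 OR p_2) forces p_2 = True.
  then (NOT p_2 OR NOT p_3) forces p_3 = False.
  then (p_1 OR NOT p_2) forces p_1 = True.
Set p_4 = True.
All clauses satisfied.

p_0 = False, p_1 = True, p_2 = True, p_3 = False, p_4 = True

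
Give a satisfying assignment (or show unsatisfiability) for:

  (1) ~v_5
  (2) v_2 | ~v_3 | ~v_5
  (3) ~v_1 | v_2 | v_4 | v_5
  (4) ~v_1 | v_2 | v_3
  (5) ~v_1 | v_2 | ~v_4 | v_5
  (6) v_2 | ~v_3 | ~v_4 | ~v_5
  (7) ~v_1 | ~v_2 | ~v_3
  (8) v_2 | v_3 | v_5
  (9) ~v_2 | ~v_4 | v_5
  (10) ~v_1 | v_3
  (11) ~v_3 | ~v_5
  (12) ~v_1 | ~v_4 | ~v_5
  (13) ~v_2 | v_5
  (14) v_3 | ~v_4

v_1: False, v_2: False, v_3: True, v_4: False, v_5: False

Unit clause (~v_5) forces v_5 = False.
In (~v_2 | v_5) only ~v_2 is left, so v_2 = False.
In (v_2 | v_3 | v_5) only v_3 is left, so v_3 = True.
Set v_1 = False.
Set v_4 = False.
All clauses satisfied.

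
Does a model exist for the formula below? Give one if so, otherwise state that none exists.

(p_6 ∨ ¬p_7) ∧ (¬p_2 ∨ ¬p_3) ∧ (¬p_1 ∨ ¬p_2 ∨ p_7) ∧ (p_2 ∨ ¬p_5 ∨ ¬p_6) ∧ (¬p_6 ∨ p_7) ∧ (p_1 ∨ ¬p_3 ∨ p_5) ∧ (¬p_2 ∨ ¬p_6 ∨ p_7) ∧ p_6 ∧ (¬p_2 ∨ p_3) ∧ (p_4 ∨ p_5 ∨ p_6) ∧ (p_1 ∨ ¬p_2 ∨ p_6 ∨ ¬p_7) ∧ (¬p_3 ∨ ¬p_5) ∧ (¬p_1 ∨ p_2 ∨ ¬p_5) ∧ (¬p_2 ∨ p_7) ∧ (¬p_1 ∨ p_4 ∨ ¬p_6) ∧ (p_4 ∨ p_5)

Unit clause (p_6) forces p_6 = True.
In (¬p_6 ∨ p_7) only p_7 is left, so p_7 = True.
Set p_1 = True.
  then (¬p_1 ∨ p_4 ∨ ¬p_6) forces p_4 = True.
Try p_2 = True:
  (¬p_2 ∨ ¬p_3) forces p_3 = False.
  clause (¬p_2 ∨ p_3) is falsified — backtrack.
So p_2 = False.
  then (p_2 ∨ ¬p_5 ∨ ¬p_6) forces p_5 = False.
Set p_3 = True.
All clauses satisfied.

p_1=T; p_2=F; p_3=T; p_4=T; p_5=F; p_6=T; p_7=T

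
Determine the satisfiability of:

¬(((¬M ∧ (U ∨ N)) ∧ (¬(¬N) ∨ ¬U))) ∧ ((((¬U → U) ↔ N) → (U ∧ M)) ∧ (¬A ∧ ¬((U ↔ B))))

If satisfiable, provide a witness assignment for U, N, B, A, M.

U = True, N = False, B = False, A = False, M = True

  ¬(((¬M ∧ (U ∨ N)) ∧ (¬(¬N) ∨ ¬U))) = True
    (¬M ∧ (U ∨ N)) ∧ (¬(¬N) ∨ ¬U) = False
      ¬M ∧ (U ∨ N) = False
        ¬M = False
        U ∨ N = True
      ¬(¬N) ∨ ¬U = False
        ¬(¬N) = False
          ¬N = True
        ¬U = False
  (((¬U → U) ↔ N) → (U ∧ M)) ∧ (¬A ∧ ¬((U ↔ B))) = True
    ((¬U → U) ↔ N) → (U ∧ M) = True
      (¬U → U) ↔ N = False
        ¬U → U = True
          ¬U = False
      U ∧ M = True
    ¬A ∧ ¬((U ↔ B)) = True
      ¬A = True
      ¬((U ↔ B)) = True
        U ↔ B = False
Both conjuncts True, so the formula holds.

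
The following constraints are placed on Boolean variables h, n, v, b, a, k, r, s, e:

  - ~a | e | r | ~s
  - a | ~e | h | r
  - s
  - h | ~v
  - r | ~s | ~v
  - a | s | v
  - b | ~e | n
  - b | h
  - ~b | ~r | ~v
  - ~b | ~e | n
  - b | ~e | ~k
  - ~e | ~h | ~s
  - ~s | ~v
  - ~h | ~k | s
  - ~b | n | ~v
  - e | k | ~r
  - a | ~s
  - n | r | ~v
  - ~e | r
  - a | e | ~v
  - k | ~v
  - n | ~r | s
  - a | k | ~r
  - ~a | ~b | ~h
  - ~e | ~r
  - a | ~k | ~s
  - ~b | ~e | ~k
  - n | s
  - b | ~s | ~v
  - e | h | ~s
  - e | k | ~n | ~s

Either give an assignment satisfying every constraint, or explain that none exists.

Unit clause (s) forces s = True.
In (~s | ~v) only ~v is left, so v = False.
In (a | ~s) only a is left, so a = True.
Try h = False:
  (b | h) forces b = True.
  (e | h | ~s) forces e = True.
  (~b | ~e | n) forces n = True.
  (~e | r) forces r = True.
  clause (~e | ~r) is falsified — backtrack.
So h = True.
  then (~e | ~h | ~s) forces e = False.
  then (~a | ~b | ~h) forces b = False.
  then (~a | e | r | ~s) forces r = True.
  then (e | k | ~r) forces k = True.
Set n = True.
All clauses satisfied.

h=T, n=T, v=F, b=F, a=T, k=T, r=T, s=T, e=F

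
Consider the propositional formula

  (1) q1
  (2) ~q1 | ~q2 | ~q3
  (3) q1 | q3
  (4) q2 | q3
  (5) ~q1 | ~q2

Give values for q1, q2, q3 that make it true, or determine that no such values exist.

Unit clause (q1) forces q1 = True.
In (~q1 | ~q2) only ~q2 is left, so q2 = False.
In (q2 | q3) only q3 is left, so q3 = True.
Check each clause:
  (q1): q1 holds.
  (~q1 | ~q2 | ~q3): ~q2 holds.
  (q1 | q3): q1 holds.
  (q2 | q3): q3 holds.
  (~q1 | ~q2): ~q2 holds.
All clauses satisfied.

q1: True, q2: False, q3: True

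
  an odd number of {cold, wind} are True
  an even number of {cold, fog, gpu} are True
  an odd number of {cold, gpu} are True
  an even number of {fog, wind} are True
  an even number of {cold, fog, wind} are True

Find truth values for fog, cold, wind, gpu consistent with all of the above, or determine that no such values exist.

fog = True, cold = False, wind = True, gpu = True

{cold, wind}: 1 true → odd ✓
{cold, fog, gpu}: 2 true → even ✓
{cold, gpu}: 1 true → odd ✓
{fog, wind}: 2 true → even ✓
{cold, fog, wind}: 2 true → even ✓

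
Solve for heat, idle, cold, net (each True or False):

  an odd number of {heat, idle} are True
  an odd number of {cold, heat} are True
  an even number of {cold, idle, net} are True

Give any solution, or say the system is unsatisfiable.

heat=F, idle=T, cold=T, net=F

{heat, idle}: 1 true → odd ✓
{cold, heat}: 1 true → odd ✓
{cold, idle, net}: 2 true → even ✓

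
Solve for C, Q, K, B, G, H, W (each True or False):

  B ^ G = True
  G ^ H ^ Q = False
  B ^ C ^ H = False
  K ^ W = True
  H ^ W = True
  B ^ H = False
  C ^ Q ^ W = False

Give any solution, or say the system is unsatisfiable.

C = False, Q = True, K = False, B = False, G = True, H = False, W = True

B ^ G = F ^ T = True ✓
G ^ H ^ Q = T ^ F ^ T = False ✓
B ^ C ^ H = F ^ F ^ F = False ✓
K ^ W = F ^ T = True ✓
H ^ W = F ^ T = True ✓
B ^ H = F ^ F = False ✓
C ^ Q ^ W = F ^ T ^ T = False ✓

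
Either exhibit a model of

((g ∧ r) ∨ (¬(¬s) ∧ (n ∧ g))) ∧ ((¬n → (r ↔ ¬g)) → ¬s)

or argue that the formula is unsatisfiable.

g: True; n: False; r: True; s: True

  (g ∧ r) ∨ (¬(¬s) ∧ (n ∧ g)) = True
    g ∧ r = True
    ¬(¬s) ∧ (n ∧ g) = False
      ¬(¬s) = True
        ¬s = False
      n ∧ g = False
  (¬n → (r ↔ ¬g)) → ¬s = True
    ¬n → (r ↔ ¬g) = False
      ¬n = True
      r ↔ ¬g = False
        ¬g = False
    ¬s = False
Both conjuncts True, so the formula holds.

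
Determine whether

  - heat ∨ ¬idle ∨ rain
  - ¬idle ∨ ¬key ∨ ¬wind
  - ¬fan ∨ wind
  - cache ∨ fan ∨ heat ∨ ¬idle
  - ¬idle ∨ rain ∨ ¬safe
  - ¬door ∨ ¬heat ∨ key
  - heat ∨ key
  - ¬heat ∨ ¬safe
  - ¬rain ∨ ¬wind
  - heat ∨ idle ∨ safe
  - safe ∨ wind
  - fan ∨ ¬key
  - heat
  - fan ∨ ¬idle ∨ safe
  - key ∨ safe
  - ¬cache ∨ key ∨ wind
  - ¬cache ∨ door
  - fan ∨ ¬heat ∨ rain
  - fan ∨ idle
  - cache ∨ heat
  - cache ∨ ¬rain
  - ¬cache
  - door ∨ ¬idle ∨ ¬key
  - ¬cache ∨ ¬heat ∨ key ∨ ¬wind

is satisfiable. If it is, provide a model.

cache = False; idle = False; heat = True; rain = False; door = True; safe = False; wind = True; key = True; fan = True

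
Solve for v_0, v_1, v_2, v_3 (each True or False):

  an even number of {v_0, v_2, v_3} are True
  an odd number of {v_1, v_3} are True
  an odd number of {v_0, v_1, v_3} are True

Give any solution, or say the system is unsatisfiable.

v_0=F, v_1=F, v_2=T, v_3=T

{v_0, v_2, v_3}: 2 true → even ✓
{v_1, v_3}: 1 true → odd ✓
{v_0, v_1, v_3}: 1 true → odd ✓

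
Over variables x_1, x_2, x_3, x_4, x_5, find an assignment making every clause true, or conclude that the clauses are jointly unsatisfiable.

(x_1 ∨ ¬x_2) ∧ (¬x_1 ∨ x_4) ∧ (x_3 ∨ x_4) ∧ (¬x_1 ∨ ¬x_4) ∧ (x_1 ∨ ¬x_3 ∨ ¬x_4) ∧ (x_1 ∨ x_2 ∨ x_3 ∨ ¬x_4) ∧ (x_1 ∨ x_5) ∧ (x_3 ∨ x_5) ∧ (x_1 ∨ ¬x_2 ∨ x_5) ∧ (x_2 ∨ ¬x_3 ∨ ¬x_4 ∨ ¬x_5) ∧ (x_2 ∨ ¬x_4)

x_1 = False, x_2 = False, x_3 = True, x_4 = False, x_5 = True

Set x_1 = False.
  then (x_1 ∨ ¬x_2) forces x_2 = False.
  then (x_1 ∨ x_5) forces x_5 = True.
  then (x_2 ∨ ¬x_4) forces x_4 = False.
  then (x_3 ∨ x_4) forces x_3 = True.
All clauses satisfied.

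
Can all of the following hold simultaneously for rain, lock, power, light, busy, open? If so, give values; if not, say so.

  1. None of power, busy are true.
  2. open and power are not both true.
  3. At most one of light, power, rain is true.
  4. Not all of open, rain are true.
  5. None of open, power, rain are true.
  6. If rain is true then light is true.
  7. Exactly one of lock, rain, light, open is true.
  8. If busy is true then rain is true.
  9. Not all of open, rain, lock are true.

rain: False, lock: False, power: False, light: True, busy: False, open: False

  (1) {power, busy}: 0 true — none ✓
  (2) open=F, power=F — not both ✓
  (3) {light, power, rain}: 1 true — at most one ✓
  (4) {open, rain}: 0/2 true — not all ✓
  (5) {open, power, rain}: 0 true — none ✓
  (6) rain=F ⇒ light: vacuous ✓
  (7) {lock, rain, light, open}: 1 true — exactly one ✓
  (8) busy=F ⇒ rain: vacuous ✓
  (9) {open, rain, lock}: 0/3 true — not all ✓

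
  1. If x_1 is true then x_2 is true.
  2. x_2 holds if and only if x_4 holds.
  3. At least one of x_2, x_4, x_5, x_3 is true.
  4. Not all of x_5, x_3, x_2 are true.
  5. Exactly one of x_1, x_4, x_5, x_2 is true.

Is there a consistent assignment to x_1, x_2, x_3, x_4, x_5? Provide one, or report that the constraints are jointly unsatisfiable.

x_1=F, x_2=F, x_3=T, x_4=F, x_5=T

  (1) x_1=F ⇒ x_2: vacuous ✓
  (2) x_2=F, x_4=F — same ✓
  (3) {x_2, x_4, x_5, x_3}: 2 true — at least one ✓
  (4) {x_5, x_3, x_2}: 2/3 true — not all ✓
  (5) {x_1, x_4, x_5, x_2}: 1 true — exactly one ✓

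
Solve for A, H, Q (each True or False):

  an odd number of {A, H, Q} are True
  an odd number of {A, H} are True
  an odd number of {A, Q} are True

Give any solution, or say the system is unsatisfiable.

A=T, H=F, Q=F

{A, H, Q}: 1 true → odd ✓
{A, H}: 1 true → odd ✓
{A, Q}: 1 true → odd ✓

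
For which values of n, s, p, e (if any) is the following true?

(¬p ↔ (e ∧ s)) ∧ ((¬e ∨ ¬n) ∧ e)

n: False, s: True, p: False, e: True

  ¬p ↔ (e ∧ s) = True
    ¬p = True
    e ∧ s = True
  (¬e ∨ ¬n) ∧ e = True
    ¬e ∨ ¬n = True
      ¬e = False
      ¬n = True
Both conjuncts True, so the formula holds.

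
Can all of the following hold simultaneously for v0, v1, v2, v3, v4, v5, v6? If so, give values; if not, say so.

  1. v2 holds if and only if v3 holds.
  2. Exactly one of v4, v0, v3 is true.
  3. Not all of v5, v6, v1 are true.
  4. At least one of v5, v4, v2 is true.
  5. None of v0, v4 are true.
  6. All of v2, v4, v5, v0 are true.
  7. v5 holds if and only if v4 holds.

Unsatisfiable — no assignment works.

Case v0 = True:
  Constraint (5) is violated (v0=T) — contradiction.
Case v0 = False:
  Constraint (6) is violated (v0=F) — contradiction.
Both cases fail — unsatisfiable.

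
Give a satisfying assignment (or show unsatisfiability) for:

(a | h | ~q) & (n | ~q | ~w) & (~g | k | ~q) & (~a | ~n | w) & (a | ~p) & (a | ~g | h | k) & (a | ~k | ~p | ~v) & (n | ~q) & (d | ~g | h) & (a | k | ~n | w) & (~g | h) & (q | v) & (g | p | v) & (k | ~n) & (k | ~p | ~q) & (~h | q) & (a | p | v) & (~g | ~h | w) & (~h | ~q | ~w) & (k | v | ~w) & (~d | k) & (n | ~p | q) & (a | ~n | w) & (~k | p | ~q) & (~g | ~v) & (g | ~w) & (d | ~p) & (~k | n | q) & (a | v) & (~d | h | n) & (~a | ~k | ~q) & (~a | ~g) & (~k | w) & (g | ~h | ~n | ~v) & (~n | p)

Set n = False.
  then (n | ~q) forces q = False.
  then (q | v) forces v = True.
  then (~h | q) forces h = False.
  then (n | ~p | q) forces p = False.
  then (~g | ~v) forces g = False.
  then (g | ~w) forces w = False.
  then (~k | n | q) forces k = False.
  then (~d | h | n) forces d = False.
Set a = False.
All clauses satisfied.

n = False, w = False, k = False, p = False, a = False, h = False, v = True, g = False, d = False, q = False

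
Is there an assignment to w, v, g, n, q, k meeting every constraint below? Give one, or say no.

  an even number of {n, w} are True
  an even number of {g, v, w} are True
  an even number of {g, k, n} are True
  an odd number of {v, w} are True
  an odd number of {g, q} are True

w: False, v: True, g: True, n: False, q: False, k: True

{n, w}: 0 true → even ✓
{g, v, w}: 2 true → even ✓
{g, k, n}: 2 true → even ✓
{v, w}: 1 true → odd ✓
{g, q}: 1 true → odd ✓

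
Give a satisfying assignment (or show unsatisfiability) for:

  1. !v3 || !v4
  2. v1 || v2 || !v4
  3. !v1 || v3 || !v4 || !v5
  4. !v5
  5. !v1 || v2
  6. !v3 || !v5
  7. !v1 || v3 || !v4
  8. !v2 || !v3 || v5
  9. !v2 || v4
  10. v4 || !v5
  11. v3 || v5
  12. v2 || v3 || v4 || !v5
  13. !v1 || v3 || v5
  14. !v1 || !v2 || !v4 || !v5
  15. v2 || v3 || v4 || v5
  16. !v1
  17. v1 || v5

UNSATISFIABLE

Case v1 = True:
  Clause (!v1) is falsified — contradiction.
Case v1 = False:
  (!v5) forces v5 = False.
  Clause (v1 || v5) is falsified — contradiction.
Both cases fail, so the formula is unsatisfiable.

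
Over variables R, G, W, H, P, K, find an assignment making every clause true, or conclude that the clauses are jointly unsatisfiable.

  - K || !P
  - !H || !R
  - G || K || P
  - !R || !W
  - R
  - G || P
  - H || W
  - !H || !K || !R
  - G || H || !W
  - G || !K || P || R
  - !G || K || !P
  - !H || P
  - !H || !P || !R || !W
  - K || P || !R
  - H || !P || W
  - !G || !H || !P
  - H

Unsatisfiable

Case R = True:
  (!H || !R) forces H = False.
  Clause (H) is falsified — contradiction.
Case R = False:
  Clause (R) is falsified — contradiction.
Both cases fail, so the formula is unsatisfiable.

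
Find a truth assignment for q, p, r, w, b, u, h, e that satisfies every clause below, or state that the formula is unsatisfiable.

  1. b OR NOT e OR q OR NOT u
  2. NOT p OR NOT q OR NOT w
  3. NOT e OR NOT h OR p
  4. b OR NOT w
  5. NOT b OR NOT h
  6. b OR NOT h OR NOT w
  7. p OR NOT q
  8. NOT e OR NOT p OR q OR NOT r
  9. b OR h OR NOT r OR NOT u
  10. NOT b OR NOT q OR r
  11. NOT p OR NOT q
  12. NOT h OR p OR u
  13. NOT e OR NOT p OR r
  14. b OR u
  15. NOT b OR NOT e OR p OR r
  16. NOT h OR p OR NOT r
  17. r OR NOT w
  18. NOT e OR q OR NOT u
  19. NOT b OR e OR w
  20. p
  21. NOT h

q: False; p: True; r: True; w: True; b: True; u: True; h: False; e: False

Unit clause (p) forces p = True.
Unit clause (NOT h) forces h = False.
In (NOT p OR NOT q) only NOT q is left, so q = False.
Set r = True.
  then (NOT e OR NOT p OR q OR NOT r) forces e = False.
Try w = False:
  (NOT b OR e OR w) forces b = False.
  (b OR h OR NOT r OR NOT u) forces u = False.
  clause (b OR u) is falsified — backtrack.
So w = True.
  then (b OR NOT w) forces b = True.
Set u = True.
All clauses satisfied.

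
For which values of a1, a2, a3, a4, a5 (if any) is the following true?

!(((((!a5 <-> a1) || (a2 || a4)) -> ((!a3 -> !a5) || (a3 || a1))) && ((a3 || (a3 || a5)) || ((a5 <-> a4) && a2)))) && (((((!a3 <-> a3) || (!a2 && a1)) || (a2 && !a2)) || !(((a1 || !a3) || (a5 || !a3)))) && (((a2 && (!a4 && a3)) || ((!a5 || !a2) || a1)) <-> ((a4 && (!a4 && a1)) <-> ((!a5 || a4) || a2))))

The formula is unsatisfiable.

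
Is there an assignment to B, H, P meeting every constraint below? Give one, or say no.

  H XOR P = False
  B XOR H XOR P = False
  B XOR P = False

B = False; H = False; P = False

H XOR P = F XOR F = False ✓
B XOR H XOR P = F XOR F XOR F = False ✓
B XOR P = F XOR F = False ✓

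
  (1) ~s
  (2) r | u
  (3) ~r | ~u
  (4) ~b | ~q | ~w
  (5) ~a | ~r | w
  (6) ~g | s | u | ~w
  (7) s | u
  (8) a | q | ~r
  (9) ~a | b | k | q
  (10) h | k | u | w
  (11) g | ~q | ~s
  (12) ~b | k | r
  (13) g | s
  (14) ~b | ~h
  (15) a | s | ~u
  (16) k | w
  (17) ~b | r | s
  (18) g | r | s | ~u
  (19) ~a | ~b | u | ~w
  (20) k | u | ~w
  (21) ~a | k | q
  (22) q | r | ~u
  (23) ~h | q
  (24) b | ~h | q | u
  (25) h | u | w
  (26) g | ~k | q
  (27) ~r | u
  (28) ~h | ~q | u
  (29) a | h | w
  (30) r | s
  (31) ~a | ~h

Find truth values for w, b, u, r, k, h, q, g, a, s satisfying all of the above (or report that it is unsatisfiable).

The formula is unsatisfiable.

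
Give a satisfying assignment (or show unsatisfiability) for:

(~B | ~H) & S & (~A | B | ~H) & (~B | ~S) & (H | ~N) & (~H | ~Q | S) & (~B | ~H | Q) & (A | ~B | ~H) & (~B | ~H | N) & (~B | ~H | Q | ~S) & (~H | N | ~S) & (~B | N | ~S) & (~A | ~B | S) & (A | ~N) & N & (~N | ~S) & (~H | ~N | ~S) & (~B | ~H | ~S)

No satisfying assignment exists.

Case N = True:
  (S) forces S = True.
  Clause (~N | ~S) is falsified — contradiction.
Case N = False:
  Clause (N) is falsified — contradiction.
Both cases fail, so the formula is unsatisfiable.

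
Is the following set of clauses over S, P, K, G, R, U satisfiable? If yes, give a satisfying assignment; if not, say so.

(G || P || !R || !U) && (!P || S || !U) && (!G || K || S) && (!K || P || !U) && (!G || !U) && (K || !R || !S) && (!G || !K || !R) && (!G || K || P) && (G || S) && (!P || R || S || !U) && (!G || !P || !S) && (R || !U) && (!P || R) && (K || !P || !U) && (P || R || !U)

Set S = False.
  then (G || S) forces G = True.
  then (!G || K || S) forces K = True.
  then (!G || !U) forces U = False.
  then (!G || !K || !R) forces R = False.
  then (!P || R) forces P = False.
All clauses satisfied.

S=F, P=F, K=T, G=T, R=F, U=F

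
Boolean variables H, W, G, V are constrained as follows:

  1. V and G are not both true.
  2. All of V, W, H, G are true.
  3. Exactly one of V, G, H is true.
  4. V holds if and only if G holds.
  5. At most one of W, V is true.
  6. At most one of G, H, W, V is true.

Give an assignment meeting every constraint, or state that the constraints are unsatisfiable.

Case H = True:
  (2) forces V = True.
  Constraint (3) is violated (V=T, H=T) — contradiction.
Case H = False:
  Constraint (2) is violated (H=F) — contradiction.
Both cases fail — unsatisfiable.

No satisfying assignment exists.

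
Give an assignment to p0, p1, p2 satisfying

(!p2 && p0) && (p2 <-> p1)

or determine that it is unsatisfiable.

p0=T, p1=F, p2=F

  !p2 && p0 = True
    !p2 = True
  p2 <-> p1 = True
Both conjuncts True, so the formula holds.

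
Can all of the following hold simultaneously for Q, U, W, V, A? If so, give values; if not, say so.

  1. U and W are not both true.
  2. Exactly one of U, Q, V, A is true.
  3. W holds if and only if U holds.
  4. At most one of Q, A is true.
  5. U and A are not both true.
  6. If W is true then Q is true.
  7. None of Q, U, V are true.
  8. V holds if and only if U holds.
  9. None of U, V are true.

Q = False; U = False; W = False; V = False; A = True

  (1) U=F, W=F — not both ✓
  (2) {U, Q, V, A}: 1 true — exactly one ✓
  (3) W=F, U=F — same ✓
  (4) {Q, A}: 1 true — at most one ✓
  (5) U=F, A=T — not both ✓
  (6) W=F ⇒ Q: vacuous ✓
  (7) {Q, U, V}: 0 true — none ✓
  (8) V=F, U=F — same ✓
  (9) {U, V}: 0 true — none ✓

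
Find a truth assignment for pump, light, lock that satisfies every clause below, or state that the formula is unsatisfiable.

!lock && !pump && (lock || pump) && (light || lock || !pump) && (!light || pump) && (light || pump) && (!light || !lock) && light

Case pump = True:
  Clause (!pump) is falsified — contradiction.
Case pump = False:
  (!lock) forces lock = False.
  Clause (lock || pump) is falsified — contradiction.
Both cases fail, so the formula is unsatisfiable.

The formula is unsatisfiable.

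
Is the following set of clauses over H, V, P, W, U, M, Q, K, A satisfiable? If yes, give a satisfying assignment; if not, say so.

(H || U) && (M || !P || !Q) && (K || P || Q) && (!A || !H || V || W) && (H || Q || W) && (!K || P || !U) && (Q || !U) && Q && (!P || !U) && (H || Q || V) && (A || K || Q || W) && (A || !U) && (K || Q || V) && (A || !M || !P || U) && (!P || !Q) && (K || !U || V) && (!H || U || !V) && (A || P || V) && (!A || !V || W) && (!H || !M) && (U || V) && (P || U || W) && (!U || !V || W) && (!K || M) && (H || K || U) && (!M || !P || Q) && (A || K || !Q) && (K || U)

H: False, V: True, P: False, W: True, U: True, M: False, Q: True, K: False, A: True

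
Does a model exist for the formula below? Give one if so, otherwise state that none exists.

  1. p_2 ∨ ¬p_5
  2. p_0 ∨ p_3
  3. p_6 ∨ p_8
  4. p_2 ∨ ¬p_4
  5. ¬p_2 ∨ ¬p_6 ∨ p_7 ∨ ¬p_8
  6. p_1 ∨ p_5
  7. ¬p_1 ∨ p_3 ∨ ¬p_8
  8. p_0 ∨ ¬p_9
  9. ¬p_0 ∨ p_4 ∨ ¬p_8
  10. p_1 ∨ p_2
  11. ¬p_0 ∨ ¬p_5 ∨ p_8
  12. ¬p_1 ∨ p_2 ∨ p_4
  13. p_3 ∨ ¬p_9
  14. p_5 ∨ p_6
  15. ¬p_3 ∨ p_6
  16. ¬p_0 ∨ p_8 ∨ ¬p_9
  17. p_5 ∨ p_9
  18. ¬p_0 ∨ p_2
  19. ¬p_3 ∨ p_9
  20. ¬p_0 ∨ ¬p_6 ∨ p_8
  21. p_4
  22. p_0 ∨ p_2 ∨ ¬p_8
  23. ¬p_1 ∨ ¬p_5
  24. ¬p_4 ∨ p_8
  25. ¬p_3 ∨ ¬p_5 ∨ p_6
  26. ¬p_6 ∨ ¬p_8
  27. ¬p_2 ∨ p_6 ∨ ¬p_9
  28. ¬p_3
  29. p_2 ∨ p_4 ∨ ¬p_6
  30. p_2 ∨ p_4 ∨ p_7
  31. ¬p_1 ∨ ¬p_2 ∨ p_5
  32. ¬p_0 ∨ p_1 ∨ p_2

Unit clause (p_4) forces p_4 = True.
In (¬p_4 ∨ p_8) only p_8 is left, so p_8 = True.
In (¬p_6 ∨ ¬p_8) only ¬p_6 is left, so p_6 = False.
Unit clause (¬p_3) forces p_3 = False.
In (p_0 ∨ p_3) only p_0 is left, so p_0 = True.
In (p_2 ∨ ¬p_4) only p_2 is left, so p_2 = True.
In (¬p_1 ∨ p_3 ∨ ¬p_8) only ¬p_1 is left, so p_1 = False.
In (p_3 ∨ ¬p_9) only ¬p_9 is left, so p_9 = False.
In (p_5 ∨ p_6) only p_5 is left, so p_5 = True.
Set p_7 = True.
All clauses satisfied.

p_0 = True; p_1 = False; p_2 = True; p_3 = False; p_4 = True; p_5 = True; p_6 = False; p_7 = True; p_8 = True; p_9 = False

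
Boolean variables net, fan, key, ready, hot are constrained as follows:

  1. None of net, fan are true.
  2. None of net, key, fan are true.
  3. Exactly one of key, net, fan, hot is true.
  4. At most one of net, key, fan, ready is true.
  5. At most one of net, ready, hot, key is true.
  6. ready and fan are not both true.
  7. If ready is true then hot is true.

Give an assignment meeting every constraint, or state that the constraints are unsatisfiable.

net = False, fan = False, key = False, ready = False, hot = True

  (1) {net, fan}: 0 true — none ✓
  (2) {net, key, fan}: 0 true — none ✓
  (3) {key, net, fan, hot}: 1 true — exactly one ✓
  (4) {net, key, fan, ready}: 0 true — at most one ✓
  (5) {net, ready, hot, key}: 1 true — at most one ✓
  (6) ready=F, fan=F — not both ✓
  (7) ready=F ⇒ hot: vacuous ✓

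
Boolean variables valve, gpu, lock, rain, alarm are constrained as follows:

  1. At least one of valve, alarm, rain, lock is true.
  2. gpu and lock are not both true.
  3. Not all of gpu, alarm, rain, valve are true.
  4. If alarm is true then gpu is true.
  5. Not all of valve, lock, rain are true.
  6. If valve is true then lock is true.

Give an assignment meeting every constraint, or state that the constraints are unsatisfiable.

valve = False; gpu = True; lock = False; rain = False; alarm = True

  (1) {valve, alarm, rain, lock}: 1 true — at least one ✓
  (2) gpu=T, lock=F — not both ✓
  (3) {gpu, alarm, rain, valve}: 2/4 true — not all ✓
  (4) alarm=T ⇒ gpu: T ✓
  (5) {valve, lock, rain}: 0/3 true — not all ✓
  (6) valve=F ⇒ lock: vacuous ✓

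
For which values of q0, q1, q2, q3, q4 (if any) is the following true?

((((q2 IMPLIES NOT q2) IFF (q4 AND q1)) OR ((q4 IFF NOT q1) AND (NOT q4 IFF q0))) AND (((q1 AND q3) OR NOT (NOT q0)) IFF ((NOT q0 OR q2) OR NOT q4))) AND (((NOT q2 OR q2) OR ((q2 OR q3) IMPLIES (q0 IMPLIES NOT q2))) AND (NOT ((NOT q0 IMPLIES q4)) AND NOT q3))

Unsatisfiable — no assignment works.

Case q0 = True: the conjunct NOT ((NOT q0 IMPLIES q4)) becomes NOT ((False IMPLIES q4)) = False.
Case q0 = False: the formula simplifies to ((((q2 IMPLIES NOT q2) IFF (q4 AND q1)) OR ((q4 IFF NOT q1) AND q4)) AND (q1 AND q3)) AND (NOT q4 AND NOT q3).
  q3 = True: the conjunct NOT q3 is False.
  q3 = False: the conjunct q3 is False.
Both cases fail — unsatisfiable.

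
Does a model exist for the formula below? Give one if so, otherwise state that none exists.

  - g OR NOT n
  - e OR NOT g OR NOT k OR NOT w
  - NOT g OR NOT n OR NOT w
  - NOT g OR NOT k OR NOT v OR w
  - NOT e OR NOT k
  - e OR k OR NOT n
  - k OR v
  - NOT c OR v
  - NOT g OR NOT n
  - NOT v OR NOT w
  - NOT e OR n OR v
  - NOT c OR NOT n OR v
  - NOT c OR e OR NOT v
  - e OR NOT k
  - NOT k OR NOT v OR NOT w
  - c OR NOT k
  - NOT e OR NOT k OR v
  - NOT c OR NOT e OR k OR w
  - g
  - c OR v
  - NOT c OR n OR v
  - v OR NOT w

Unit clause (g) forces g = True.
In (NOT g OR NOT n) only NOT n is left, so n = False.
Set e = True.
  then (NOT e OR NOT k) forces k = False.
  then (k OR v) forces v = True.
  then (NOT v OR NOT w) forces w = False.
  then (NOT c OR NOT e OR k OR w) forces c = False.
All clauses satisfied.

e = True, w = False, c = False, k = False, v = True, n = False, g = True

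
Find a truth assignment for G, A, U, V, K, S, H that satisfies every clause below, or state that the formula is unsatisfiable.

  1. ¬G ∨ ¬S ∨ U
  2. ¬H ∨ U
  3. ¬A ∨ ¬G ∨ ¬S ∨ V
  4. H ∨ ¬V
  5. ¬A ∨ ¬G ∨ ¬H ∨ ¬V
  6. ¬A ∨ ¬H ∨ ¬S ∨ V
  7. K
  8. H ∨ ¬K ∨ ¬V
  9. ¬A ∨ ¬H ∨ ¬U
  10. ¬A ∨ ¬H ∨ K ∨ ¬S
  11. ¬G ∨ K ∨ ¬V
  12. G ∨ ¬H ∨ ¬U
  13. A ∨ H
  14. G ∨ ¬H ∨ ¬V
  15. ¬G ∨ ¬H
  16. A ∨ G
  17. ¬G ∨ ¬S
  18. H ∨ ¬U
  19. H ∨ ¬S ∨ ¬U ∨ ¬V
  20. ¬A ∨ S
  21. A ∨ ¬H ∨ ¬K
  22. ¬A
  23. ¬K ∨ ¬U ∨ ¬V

Case A = True:
  Clause (¬A) is falsified — contradiction.
Case A = False:
  (K) forces K = True.
  (A ∨ H) forces H = True.
  Clause (A ∨ ¬H ∨ ¬K) is falsified — contradiction.
Both cases fail, so the formula is unsatisfiable.

Unsatisfiable — no assignment works.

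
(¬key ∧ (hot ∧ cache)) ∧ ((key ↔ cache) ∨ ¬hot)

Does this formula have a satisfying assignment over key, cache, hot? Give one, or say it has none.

Case hot = True: the formula simplifies to (¬key ∧ cache) ∧ (key ↔ cache).
  key = True: the conjunct ¬key is False.
  key = False: simplifies to cache ∧ ¬cache.
    cache = True: the conjunct ¬cache is False.
    cache = False: the conjunct cache is False.
Case hot = False: the conjunct hot is False.
Both cases fail — unsatisfiable.

UNSATISFIABLE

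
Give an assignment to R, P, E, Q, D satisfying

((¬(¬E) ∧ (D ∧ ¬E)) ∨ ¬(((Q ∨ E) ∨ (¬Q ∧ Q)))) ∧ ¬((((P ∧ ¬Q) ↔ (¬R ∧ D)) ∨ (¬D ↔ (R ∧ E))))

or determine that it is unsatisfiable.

R=T, P=T, E=F, Q=F, D=F

  (¬(¬E) ∧ (D ∧ ¬E)) ∨ ¬(((Q ∨ E) ∨ (¬Q ∧ Q))) = True
    ¬(¬E) ∧ (D ∧ ¬E) = False
      ¬(¬E) = False
        ¬E = True
      D ∧ ¬E = False
        ¬E = True
    ¬(((Q ∨ E) ∨ (¬Q ∧ Q))) = True
      (Q ∨ E) ∨ (¬Q ∧ Q) = False
        Q ∨ E = False
        ¬Q ∧ Q = False
          ¬Q = True
  ¬((((P ∧ ¬Q) ↔ (¬R ∧ D)) ∨ (¬D ↔ (R ∧ E)))) = True
    ((P ∧ ¬Q) ↔ (¬R ∧ D)) ∨ (¬D ↔ (R ∧ E)) = False
      (P ∧ ¬Q) ↔ (¬R ∧ D) = False
        P ∧ ¬Q = True
          ¬Q = True
        ¬R ∧ D = False
          ¬R = False
      ¬D ↔ (R ∧ E) = False
        ¬D = True
        R ∧ E = False
Both conjuncts True, so the formula holds.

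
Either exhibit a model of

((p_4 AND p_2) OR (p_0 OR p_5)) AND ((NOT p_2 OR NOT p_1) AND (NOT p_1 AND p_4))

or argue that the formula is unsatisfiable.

p_0 = False, p_1 = False, p_2 = True, p_4 = True, p_5 = True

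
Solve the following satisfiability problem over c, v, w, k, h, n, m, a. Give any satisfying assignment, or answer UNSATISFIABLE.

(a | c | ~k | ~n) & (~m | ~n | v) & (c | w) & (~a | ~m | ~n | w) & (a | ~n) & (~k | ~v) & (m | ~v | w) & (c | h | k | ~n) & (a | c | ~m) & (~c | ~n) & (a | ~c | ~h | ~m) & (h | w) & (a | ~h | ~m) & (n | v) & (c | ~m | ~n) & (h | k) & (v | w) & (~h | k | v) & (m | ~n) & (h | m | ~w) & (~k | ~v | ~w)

c=F, v=T, w=T, k=F, h=T, n=F, m=T, a=T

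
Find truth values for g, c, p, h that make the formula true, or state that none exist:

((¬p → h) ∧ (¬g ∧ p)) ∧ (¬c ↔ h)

g = False, c = True, p = True, h = False

  (¬p → h) ∧ (¬g ∧ p) = True
    ¬p → h = True
      ¬p = False
    ¬g ∧ p = True
      ¬g = True
  ¬c ↔ h = True
    ¬c = False
Both conjuncts True, so the formula holds.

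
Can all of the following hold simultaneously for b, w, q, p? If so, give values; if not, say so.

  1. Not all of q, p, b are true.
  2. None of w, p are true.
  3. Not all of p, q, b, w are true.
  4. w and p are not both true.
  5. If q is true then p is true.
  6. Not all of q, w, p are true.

b=T; w=F; q=F; p=F

  (1) {q, p, b}: 1/3 true — not all ✓
  (2) {w, p}: 0 true — none ✓
  (3) {p, q, b, w}: 1/4 true — not all ✓
  (4) w=F, p=F — not both ✓
  (5) q=F ⇒ p: vacuous ✓
  (6) {q, w, p}: 0/3 true — not all ✓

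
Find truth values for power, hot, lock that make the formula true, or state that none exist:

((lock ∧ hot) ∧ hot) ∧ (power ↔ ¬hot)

power: False, hot: True, lock: True

  (lock ∧ hot) ∧ hot = True
    lock ∧ hot = True
  power ↔ ¬hot = True
    ¬hot = False
Both conjuncts True, so the formula holds.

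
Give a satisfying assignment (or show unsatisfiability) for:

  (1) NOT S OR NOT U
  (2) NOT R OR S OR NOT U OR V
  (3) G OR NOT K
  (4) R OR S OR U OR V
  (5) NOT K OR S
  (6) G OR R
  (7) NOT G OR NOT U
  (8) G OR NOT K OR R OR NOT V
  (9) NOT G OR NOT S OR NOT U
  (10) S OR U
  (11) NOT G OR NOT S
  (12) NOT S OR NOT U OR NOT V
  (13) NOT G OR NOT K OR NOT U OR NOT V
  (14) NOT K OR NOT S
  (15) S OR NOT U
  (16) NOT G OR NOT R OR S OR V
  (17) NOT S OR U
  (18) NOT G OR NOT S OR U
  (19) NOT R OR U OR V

No satisfying assignment exists.

Case U = True:
  (NOT S OR NOT U) forces S = False.
  Clause (S OR NOT U) is falsified — contradiction.
Case U = False:
  (S OR U) forces S = True.
  Clause (NOT S OR U) is falsified — contradiction.
Both cases fail, so the formula is unsatisfiable.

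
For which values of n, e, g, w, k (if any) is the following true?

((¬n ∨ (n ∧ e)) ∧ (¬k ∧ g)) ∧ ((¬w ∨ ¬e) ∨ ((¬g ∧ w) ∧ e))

n = True; e = True; g = True; w = False; k = False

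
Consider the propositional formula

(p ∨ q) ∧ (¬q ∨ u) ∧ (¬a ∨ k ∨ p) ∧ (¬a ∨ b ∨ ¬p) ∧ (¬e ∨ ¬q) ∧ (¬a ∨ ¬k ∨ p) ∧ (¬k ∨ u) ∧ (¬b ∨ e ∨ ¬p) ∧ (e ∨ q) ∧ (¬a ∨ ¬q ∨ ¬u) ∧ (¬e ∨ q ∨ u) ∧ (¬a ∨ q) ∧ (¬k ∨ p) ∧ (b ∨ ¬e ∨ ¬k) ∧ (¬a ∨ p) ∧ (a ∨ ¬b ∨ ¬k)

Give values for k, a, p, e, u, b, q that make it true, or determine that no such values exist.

k = True; a = False; p = True; e = False; u = True; b = False; q = True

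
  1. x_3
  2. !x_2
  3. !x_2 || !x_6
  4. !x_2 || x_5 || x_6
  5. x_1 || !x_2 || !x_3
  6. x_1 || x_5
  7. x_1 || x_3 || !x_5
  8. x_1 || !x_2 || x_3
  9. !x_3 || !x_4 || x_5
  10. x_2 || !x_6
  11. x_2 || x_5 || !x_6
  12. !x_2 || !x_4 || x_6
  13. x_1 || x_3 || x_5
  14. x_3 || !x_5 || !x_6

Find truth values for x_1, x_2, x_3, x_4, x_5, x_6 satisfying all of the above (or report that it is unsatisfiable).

x_1 = True, x_2 = False, x_3 = True, x_4 = False, x_5 = False, x_6 = False

Unit clause (x_3) forces x_3 = True.
Unit clause (!x_2) forces x_2 = False.
In (x_2 || !x_6) only !x_6 is left, so x_6 = False.
Set x_1 = True.
Set x_4 = False.
Set x_5 = False.
All clauses satisfied.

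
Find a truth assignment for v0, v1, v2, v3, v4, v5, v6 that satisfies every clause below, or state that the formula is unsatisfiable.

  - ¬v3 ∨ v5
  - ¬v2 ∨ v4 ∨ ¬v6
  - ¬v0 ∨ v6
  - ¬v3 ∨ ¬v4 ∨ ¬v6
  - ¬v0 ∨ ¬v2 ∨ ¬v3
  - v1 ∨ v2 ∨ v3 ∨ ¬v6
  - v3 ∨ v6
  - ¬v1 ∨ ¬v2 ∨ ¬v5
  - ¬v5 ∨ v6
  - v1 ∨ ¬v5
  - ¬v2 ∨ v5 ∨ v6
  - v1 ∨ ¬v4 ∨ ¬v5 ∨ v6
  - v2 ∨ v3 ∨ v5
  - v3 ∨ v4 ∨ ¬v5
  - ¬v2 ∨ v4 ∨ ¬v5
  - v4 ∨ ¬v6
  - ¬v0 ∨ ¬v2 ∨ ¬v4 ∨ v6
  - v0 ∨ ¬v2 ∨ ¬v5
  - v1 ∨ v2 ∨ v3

v0 = False, v1 = True, v2 = False, v3 = False, v4 = True, v5 = True, v6 = True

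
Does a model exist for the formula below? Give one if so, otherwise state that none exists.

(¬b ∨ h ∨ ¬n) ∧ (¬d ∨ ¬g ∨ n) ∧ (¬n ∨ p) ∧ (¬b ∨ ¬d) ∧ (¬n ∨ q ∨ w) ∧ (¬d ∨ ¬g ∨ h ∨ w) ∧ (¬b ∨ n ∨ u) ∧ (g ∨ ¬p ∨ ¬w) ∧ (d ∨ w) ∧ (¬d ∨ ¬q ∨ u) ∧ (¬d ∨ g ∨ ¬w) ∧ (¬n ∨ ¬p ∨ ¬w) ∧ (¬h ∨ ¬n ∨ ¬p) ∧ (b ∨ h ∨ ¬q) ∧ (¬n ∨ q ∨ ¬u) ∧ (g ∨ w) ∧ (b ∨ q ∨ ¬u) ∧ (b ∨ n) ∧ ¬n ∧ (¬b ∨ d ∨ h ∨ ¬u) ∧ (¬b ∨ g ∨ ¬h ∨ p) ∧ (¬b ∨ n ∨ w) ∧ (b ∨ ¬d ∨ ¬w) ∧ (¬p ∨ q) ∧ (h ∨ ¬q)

p = False, b = True, h = True, g = True, w = True, u = True, q = False, n = False, d = False

Unit clause (¬n) forces n = False.
In (b ∨ n) only b is left, so b = True.
In (¬b ∨ n ∨ w) only w is left, so w = True.
In (¬b ∨ ¬d) only ¬d is left, so d = False.
In (¬b ∨ n ∨ u) only u is left, so u = True.
In (¬b ∨ d ∨ h ∨ ¬u) only h is left, so h = True.
Set p = False.
  then (¬b ∨ g ∨ ¬h ∨ p) forces g = True.
Set q = False.
All clauses satisfied.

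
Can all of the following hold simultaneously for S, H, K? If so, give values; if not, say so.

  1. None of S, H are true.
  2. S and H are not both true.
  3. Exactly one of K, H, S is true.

S = False, H = False, K = True

  (1) {S, H}: 0 true — none ✓
  (2) S=F, H=F — not both ✓
  (3) {K, H, S}: 1 true — exactly one ✓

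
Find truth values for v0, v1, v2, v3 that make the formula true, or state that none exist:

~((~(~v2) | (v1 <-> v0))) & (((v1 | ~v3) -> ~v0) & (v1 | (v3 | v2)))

v0=F; v1=T; v2=F; v3=T

  ~((~(~v2) | (v1 <-> v0))) = True
    ~(~v2) | (v1 <-> v0) = False
      ~(~v2) = False
        ~v2 = True
      v1 <-> v0 = False
  ((v1 | ~v3) -> ~v0) & (v1 | (v3 | v2)) = True
    (v1 | ~v3) -> ~v0 = True
      v1 | ~v3 = True
        ~v3 = False
      ~v0 = True
    v1 | (v3 | v2) = True
      v3 | v2 = True
Both conjuncts True, so the formula holds.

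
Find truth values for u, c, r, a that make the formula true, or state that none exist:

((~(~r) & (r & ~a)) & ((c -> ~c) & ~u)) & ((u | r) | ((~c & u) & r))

u: False; c: False; r: True; a: False

  (~(~r) & (r & ~a)) & ((c -> ~c) & ~u) = True
    ~(~r) & (r & ~a) = True
      ~(~r) = True
        ~r = False
      r & ~a = True
        ~a = True
    (c -> ~c) & ~u = True
      c -> ~c = True
        ~c = True
      ~u = True
  (u | r) | ((~c & u) & r) = True
    u | r = True
    (~c & u) & r = False
      ~c & u = False
        ~c = True
Both conjuncts True, so the formula holds.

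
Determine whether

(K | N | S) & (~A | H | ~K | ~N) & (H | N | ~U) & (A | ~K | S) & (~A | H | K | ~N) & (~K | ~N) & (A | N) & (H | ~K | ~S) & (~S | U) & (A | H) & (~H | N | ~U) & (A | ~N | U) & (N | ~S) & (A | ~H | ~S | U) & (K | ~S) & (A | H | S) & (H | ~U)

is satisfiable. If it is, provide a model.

Try S = True:
  (~S | U) forces U = True.
  (N | ~S) forces N = True.
  (~K | ~N) forces K = False.
  clause (K | ~S) is falsified — backtrack.
So S = False.
Set K = False.
  then (K | N | S) forces N = True.
Set A = True.
  then (~A | H | K | ~N) forces H = True.
Set U = True.
All clauses satisfied.

S=F; K=F; A=T; N=T; U=T; H=T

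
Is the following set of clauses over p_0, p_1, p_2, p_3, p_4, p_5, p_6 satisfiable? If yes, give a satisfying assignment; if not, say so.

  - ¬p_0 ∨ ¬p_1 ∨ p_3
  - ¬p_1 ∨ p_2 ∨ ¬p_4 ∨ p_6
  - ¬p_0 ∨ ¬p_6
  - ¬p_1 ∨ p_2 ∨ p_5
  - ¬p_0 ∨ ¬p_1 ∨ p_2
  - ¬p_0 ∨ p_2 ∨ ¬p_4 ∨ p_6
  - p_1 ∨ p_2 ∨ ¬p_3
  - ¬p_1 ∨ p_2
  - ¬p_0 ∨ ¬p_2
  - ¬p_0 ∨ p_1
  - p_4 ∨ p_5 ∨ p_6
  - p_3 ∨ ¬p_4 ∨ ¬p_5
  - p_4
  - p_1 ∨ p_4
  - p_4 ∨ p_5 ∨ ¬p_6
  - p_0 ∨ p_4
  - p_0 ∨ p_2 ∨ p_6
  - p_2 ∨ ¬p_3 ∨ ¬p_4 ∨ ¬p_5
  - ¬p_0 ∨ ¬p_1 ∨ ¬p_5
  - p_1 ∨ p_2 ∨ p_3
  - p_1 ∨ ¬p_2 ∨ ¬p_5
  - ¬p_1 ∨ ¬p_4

p_0 = False; p_1 = False; p_2 = True; p_3 = True; p_4 = True; p_5 = False; p_6 = False

Unit clause (p_4) forces p_4 = True.
In (¬p_1 ∨ ¬p_4) only ¬p_1 is left, so p_1 = False.
In (¬p_0 ∨ p_1) only ¬p_0 is left, so p_0 = False.
Set p_2 = True.
  then (p_1 ∨ ¬p_2 ∨ ¬p_5) forces p_5 = False.
Set p_3 = True.
Set p_6 = False.
All clauses satisfied.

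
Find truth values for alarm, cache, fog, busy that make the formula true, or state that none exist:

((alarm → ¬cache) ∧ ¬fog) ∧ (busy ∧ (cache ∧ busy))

alarm = False; cache = True; fog = False; busy = True

  (alarm → ¬cache) ∧ ¬fog = True
    alarm → ¬cache = True
      ¬cache = False
    ¬fog = True
  busy ∧ (cache ∧ busy) = True
    cache ∧ busy = True
Both conjuncts True, so the formula holds.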